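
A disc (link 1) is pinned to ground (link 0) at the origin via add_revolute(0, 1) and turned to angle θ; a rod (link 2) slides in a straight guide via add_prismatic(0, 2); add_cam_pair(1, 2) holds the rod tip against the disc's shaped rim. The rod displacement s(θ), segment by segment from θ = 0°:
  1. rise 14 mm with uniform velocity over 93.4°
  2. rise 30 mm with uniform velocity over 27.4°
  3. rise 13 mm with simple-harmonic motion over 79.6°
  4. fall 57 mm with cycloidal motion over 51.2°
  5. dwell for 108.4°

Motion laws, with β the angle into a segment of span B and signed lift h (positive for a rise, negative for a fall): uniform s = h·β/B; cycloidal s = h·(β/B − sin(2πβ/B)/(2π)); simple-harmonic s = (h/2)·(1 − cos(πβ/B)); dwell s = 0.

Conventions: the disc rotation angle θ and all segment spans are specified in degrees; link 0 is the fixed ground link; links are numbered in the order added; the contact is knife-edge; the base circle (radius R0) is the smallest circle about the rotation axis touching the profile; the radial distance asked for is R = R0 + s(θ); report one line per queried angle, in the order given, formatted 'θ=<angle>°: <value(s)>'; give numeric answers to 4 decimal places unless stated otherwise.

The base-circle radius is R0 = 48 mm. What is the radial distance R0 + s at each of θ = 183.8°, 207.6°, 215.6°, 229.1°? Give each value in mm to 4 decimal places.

segment 1 (0° to 93.4°, uniform, h = 14) is passed completely: s = 0.0000 + (14) = 14.0000
segment 2 (93.4° to 120.8°, uniform, h = 30) is passed completely: s = 14.0000 + (30) = 44.0000
θ = 183.8° falls in segment 3 (120.8° to 200.4°, simple-harmonic, h = 13): β = 183.8 − 120.8 = 63°, B = 79.6°; Δs = 13/2·(1 − cos(π·0.7915)) = 11.6542; s = 44.0000 + 11.6542 = 55.6542
segment 3 (120.8° to 200.4°, simple-harmonic, h = 13) is passed completely: s = 44.0000 + (13) = 57.0000
θ = 207.6° falls in segment 4 (200.4° to 251.6°, cycloidal, h = -57): β = 207.6 − 200.4 = 7.2°, B = 51.2°; Δs = -57·(0.1406 − sin(2π·0.1406)/(2π)) = -1.0030; s = 57.0000 − 1.0030 = 55.9970
θ = 215.6° falls in segment 4 (200.4° to 251.6°, cycloidal, h = -57): β = 215.6 − 200.4 = 15.2°, B = 51.2°; Δs = -57·(0.2969 − sin(2π·0.2969)/(2π)) = -8.2407; s = 57.0000 − 8.2407 = 48.7593
θ = 229.1° falls in segment 4 (200.4° to 251.6°, cycloidal, h = -57): β = 229.1 − 200.4 = 28.7°, B = 51.2°; Δs = -57·(0.5605 − sin(2π·0.5605)/(2π)) = -35.3197; s = 57.0000 − 35.3197 = 21.6803
θ=183.8°: R = R0 + s = 48 + 55.6542 = 103.6542
θ=207.6°: R = R0 + s = 48 + 55.9970 = 103.9970
θ=215.6°: R = R0 + s = 48 + 48.7593 = 96.7593
θ=229.1°: R = R0 + s = 48 + 21.6803 = 69.6803

θ=183.8°: 103.6542
θ=207.6°: 103.9970
θ=215.6°: 96.7593
θ=229.1°: 69.6803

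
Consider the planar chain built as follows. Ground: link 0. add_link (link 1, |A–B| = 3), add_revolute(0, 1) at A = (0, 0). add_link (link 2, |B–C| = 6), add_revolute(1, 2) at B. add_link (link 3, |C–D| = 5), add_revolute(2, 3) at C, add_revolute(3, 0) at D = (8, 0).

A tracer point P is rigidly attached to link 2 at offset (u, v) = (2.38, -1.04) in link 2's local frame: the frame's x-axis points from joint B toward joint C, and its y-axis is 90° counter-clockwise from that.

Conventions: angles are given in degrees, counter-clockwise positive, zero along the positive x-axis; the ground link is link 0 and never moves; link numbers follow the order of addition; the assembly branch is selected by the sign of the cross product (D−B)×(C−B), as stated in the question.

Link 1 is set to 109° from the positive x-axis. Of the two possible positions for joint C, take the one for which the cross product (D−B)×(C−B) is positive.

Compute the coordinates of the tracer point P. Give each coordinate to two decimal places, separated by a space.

A=(0,0), D=(8.00,0)
B = A + 3.00·(cos109°, sin109°) = (-0.9767, 2.8366)
|BD| = 9.4142
circle(B,6.00) ∩ circle(D,5.00): a=5.2913, h=2.8288
  candidates: C₊=(4.9210,3.9395) cross=26.630; C₋=(3.2164,-1.4550) cross=-26.630
  branch + wants cross > 0 → take C=(4.9210,3.9395) (cross=26.630)
ex = (C−B)/|BC| = (0.9830,0.1838); ey = (-0.1838,0.9830)
P = B + 2.38·ex + -1.04·ey = (1.5539,2.2518)

1.55 2.25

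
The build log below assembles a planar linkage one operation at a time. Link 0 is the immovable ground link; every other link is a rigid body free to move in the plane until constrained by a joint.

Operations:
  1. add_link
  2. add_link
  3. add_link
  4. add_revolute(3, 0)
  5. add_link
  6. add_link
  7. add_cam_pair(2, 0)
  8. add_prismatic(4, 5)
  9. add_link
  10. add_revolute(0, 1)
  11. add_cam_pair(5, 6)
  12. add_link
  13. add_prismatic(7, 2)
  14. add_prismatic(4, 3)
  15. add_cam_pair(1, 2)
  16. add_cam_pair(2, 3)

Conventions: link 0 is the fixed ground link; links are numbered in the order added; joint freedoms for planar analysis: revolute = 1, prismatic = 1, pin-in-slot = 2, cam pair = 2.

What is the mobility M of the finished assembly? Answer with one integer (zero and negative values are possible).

L=1 J1=0 J2=0
add link → L=2 J1=0 J2=0
add link → L=3 J1=0 J2=0
add link → L=4 J1=0 J2=0
R@3,0 dof=1 J1 → L=4 J1=1 J2=0
add link → L=5 J1=1 J2=0
add link → L=6 J1=1 J2=0
C@2,0 dof=2 J2 → L=6 J1=1 J2=1
P@4,5 dof=1 J1 → L=6 J1=2 J2=1
add link → L=7 J1=2 J2=1
R@0,1 dof=1 J1 → L=7 J1=3 J2=1
C@5,6 dof=2 J2 → L=7 J1=3 J2=2
add link → L=8 J1=3 J2=2
P@7,2 dof=1 J1 → L=8 J1=4 J2=2
P@4,3 dof=1 J1 → L=8 J1=5 J2=2
C@1,2 dof=2 J2 → L=8 J1=5 J2=3
C@2,3 dof=2 J2 → L=8 J1=5 J2=4
M=3(L−1)−2J1−J2=3·7−2·5−4=7

M = 7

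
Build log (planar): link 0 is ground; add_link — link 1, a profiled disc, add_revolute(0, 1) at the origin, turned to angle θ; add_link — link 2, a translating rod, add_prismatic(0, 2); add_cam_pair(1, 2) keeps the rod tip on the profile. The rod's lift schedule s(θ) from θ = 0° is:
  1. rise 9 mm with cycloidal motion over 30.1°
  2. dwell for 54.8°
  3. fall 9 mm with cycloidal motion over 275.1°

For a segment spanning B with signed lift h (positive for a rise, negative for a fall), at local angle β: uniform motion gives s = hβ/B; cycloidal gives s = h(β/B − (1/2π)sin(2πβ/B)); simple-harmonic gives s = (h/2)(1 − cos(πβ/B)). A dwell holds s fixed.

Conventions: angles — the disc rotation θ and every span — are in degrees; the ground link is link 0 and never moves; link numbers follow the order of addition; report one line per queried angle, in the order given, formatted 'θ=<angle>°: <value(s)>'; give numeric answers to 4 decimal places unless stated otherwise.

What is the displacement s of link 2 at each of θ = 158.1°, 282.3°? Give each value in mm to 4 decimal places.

seg 1 [0°–30.1°] cycloidal, h=9: full span → s += 9 → s = 9.0000
seg 2 [30.1°–84.9°] dwell: s stays 9.0000
seg 3 [84.9°–360°] cycloidal, h=-9: θ=158.1° here. β=73.2, B=275.1. -9·(0.2661 − sin(2π·0.2661)/(2π)) = -0.9697 → s = 8.0303
seg 3 [84.9°–360°] cycloidal, h=-9: θ=282.3° here. β=197.4, B=275.1. -9·(0.7176 − sin(2π·0.7176)/(2π)) = -7.8608 → s = 1.1392

θ=158.1°: 8.0303
θ=282.3°: 1.1392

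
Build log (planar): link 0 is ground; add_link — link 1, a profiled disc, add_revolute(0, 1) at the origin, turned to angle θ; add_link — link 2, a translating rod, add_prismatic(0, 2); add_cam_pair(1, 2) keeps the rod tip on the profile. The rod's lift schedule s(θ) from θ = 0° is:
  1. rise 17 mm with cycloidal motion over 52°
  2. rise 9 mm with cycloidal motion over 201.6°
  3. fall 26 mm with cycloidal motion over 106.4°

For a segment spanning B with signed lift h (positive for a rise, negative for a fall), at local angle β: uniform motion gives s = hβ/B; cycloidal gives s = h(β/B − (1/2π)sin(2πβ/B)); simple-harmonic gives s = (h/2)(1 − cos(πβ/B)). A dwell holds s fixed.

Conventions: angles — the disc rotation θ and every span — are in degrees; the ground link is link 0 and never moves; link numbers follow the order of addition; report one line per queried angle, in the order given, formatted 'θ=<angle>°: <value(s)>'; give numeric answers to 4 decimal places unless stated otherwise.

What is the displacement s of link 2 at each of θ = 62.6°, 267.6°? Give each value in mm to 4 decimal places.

seg 1 [0°–52°] cycloidal, h=17: full span → s += 17 → s = 17.0000
seg 2 [52°–253.6°] cycloidal, h=9: θ=62.6° here. β=10.6, B=201.6. 9·(0.0526 − sin(2π·0.0526)/(2π)) = 0.0086 → s = 17.0086
seg 2 [52°–253.6°] cycloidal, h=9: full span → s += 9 → s = 26.0000
seg 3 [253.6°–360°] cycloidal, h=-26: θ=267.6° here. β=14, B=106.4. -26·(0.1316 − sin(2π·0.1316)/(2π)) = -0.3766 → s = 25.6234

θ=62.6°: 17.0086
θ=267.6°: 25.6234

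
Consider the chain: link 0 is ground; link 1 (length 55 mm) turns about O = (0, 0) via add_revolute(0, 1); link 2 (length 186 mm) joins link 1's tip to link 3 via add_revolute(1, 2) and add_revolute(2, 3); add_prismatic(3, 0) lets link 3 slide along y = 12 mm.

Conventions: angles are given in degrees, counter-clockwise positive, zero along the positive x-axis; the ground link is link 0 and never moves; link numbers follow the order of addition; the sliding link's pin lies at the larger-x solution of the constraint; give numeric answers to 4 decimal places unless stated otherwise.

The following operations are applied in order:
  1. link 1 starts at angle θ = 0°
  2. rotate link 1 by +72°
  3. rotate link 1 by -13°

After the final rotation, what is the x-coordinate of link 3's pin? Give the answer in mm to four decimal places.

geometry: r = 55 mm, L = 186 mm, e = 12 mm; θ starts at 0°
rotate link 1 by +72°: θ ← 0° +72° = 72°
rotate link 1 by -13°: θ ← 72° -13° = 59°
crank pin P = (r cos θ, r sin θ) = (28.327094, 47.144202)
h = r sin θ − e = 47.144202 − 12 = 35.144202
x = r cos θ + √(L² − h²) = 28.327094 + 182.649624 = 210.976718

210.9767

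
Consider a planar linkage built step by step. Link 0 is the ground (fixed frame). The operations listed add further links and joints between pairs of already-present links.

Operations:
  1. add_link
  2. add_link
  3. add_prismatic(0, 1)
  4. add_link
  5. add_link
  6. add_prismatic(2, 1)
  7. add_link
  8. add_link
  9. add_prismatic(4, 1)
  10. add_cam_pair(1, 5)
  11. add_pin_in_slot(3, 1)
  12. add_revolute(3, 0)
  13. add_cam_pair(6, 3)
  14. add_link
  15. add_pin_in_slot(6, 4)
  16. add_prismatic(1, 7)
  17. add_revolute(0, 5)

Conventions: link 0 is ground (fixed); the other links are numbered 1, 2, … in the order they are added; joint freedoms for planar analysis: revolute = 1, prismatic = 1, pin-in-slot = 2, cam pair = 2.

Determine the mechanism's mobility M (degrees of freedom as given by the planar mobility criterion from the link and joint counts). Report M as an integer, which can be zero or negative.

link 0 = ground. State L|J1|J2 = 1|0|0
+link1  2|0|0
+link2  3|0|0
P(0,1) f=1→J1  3|1|0
+link3  4|1|0
+link4  5|1|0
P(2,1) f=1→J1  5|2|0
+link5  6|2|0
+link6  7|2|0
P(4,1) f=1→J1  7|3|0
C(1,5) f=2→J2  7|3|1
PS(3,1) f=2→J2  7|3|2
R(3,0) f=1→J1  7|4|2
C(6,3) f=2→J2  7|4|3
+link7  8|4|3
PS(6,4) f=2→J2  8|4|4
P(1,7) f=1→J1  8|5|4
R(0,5) f=1→J1  8|6|4
M = 3(8−1)−2·6−4 = 21−12−4 = 5

M = 5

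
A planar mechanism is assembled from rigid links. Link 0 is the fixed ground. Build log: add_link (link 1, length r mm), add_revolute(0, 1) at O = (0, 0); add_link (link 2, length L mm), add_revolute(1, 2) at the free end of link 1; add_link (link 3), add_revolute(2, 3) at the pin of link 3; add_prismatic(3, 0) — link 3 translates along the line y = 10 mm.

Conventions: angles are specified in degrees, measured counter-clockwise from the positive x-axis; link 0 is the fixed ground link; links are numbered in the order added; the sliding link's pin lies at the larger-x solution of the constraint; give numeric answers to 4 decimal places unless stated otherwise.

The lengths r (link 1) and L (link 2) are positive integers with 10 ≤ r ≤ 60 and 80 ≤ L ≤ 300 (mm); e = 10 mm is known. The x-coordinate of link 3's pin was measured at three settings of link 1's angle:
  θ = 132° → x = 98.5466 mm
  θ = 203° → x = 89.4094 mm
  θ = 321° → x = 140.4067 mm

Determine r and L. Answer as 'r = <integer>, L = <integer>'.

constraint per measurement: (x − r cos θ)² + (r sin θ − e)² = L²
subtracting the θ₁ and θ₂ equations cancels the r² and L² terms:
r = (x₁² − x₂²) / (2[(x₁cos θ₁ + e sin θ₁) − (x₂cos θ₂ + e sin θ₂)]) = 30.9998 → r = 31
L² = (x₁ − r cos θ₁)² + (r sin θ₁ − e)² = 14399.9964 → L = 120.0000 → L = 120
check at θ₃=321°: x = 140.4067 (printed 140.4067) ✓

r = 31, L = 120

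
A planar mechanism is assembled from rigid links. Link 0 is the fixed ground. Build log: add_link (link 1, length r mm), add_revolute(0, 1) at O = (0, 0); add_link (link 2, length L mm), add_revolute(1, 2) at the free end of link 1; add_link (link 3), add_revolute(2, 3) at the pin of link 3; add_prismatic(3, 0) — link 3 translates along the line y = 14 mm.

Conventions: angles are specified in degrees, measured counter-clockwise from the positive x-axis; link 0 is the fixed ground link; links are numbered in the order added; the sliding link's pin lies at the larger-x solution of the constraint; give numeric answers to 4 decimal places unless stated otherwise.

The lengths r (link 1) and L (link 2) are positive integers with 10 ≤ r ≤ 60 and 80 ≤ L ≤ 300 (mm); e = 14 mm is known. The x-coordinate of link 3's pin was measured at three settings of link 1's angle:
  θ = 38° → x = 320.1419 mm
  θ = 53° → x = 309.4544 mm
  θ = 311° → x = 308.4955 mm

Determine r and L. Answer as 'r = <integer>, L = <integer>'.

constraint per measurement: (x − r cos θ)² + (r sin θ − e)² = L²
subtracting the θ₁ and θ₂ equations cancels the r² and L² terms:
r = (x₁² − x₂²) / (2[(x₁cos θ₁ + e sin θ₁) − (x₂cos θ₂ + e sin θ₂)]) = 53.0000 → r = 53
L² = (x₁ − r cos θ₁)² + (r sin θ₁ − e)² = 77841.0170 → L = 279.0000 → L = 279
check at θ₃=311°: x = 308.4955 (printed 308.4955) ✓

r = 53, L = 279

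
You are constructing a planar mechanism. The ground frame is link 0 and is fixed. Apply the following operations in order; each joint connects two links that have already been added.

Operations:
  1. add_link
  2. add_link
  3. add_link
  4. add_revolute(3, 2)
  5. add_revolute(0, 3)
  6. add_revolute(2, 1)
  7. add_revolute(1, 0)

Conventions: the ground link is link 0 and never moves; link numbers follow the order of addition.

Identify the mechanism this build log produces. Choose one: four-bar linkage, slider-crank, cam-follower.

links: 4 (incl. ground); joints: 4 revolute, 0 prismatic, 0 higher (cam) pair, forming one closed loop
4 links in a single 4R loop → four-bar linkage

four-bar linkage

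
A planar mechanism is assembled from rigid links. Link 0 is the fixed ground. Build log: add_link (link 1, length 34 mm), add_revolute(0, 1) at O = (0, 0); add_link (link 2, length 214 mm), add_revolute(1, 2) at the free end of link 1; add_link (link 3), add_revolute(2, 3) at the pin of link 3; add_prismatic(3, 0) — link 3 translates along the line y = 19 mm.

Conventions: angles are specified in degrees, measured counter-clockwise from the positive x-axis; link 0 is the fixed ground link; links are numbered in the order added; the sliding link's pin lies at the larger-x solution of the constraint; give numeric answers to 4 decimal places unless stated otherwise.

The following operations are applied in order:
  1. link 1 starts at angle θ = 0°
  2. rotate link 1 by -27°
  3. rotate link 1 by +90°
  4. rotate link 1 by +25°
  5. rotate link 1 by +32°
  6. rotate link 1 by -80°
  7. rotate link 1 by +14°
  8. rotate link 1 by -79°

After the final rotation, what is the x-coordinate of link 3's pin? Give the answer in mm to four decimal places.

geometry: r = 34 mm, L = 214 mm, e = 19 mm; θ starts at 0°
rotate link 1 by -27°: θ ← 0° -27° = -27°
rotate link 1 by +90°: θ ← -27° +90° = 63°
rotate link 1 by +25°: θ ← 63° +25° = 88°
rotate link 1 by +32°: θ ← 88° +32° = 120°
rotate link 1 by -80°: θ ← 120° -80° = 40°
rotate link 1 by +14°: θ ← 40° +14° = 54°
rotate link 1 by -79°: θ ← 54° -79° = -25°
crank pin P = (r cos θ, r sin θ) = (30.814465, -14.369021)
h = r sin θ − e = -14.369021 − 19 = -33.369021
x = r cos θ + √(L² − h²) = 30.814465 + 211.382375 = 242.196840

242.1968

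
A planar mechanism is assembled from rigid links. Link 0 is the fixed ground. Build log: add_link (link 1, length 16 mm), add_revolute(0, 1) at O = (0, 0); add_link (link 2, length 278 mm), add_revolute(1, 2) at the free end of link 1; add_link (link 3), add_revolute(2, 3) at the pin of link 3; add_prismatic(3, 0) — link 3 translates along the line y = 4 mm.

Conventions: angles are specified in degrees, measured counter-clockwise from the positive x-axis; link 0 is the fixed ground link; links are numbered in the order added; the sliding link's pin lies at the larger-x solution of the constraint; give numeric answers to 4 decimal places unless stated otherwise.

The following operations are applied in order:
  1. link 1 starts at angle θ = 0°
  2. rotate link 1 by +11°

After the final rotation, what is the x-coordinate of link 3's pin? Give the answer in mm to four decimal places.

geometry: r = 16 mm, L = 278 mm, e = 4 mm; θ starts at 0°
rotate link 1 by +11°: θ ← 0° +11° = 11°
crank pin P = (r cos θ, r sin θ) = (15.706035, 3.052944)
h = r sin θ − e = 3.052944 − 4 = -0.947056
x = r cos θ + √(L² − h²) = 15.706035 + 277.998387 = 293.704422

293.7044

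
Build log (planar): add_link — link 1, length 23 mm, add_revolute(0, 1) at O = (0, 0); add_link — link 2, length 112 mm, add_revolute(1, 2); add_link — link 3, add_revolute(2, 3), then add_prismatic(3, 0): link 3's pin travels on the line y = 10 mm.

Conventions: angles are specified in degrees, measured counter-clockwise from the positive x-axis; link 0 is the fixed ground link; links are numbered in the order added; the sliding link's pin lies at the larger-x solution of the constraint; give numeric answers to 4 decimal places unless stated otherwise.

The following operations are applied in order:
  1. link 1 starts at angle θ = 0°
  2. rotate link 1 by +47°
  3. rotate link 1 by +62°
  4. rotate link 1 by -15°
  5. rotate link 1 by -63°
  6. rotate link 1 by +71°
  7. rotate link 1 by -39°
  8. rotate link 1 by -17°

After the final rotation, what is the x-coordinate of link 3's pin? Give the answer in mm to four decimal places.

geometry: r = 23 mm, L = 112 mm, e = 10 mm; θ starts at 0°
rotate link 1 by +47°: θ ← 0° +47° = 47°
rotate link 1 by +62°: θ ← 47° +62° = 109°
rotate link 1 by -15°: θ ← 109° -15° = 94°
rotate link 1 by -63°: θ ← 94° -63° = 31°
rotate link 1 by +71°: θ ← 31° +71° = 102°
rotate link 1 by -39°: θ ← 102° -39° = 63°
rotate link 1 by -17°: θ ← 63° -17° = 46°
crank pin P = (r cos θ, r sin θ) = (15.977143, 16.544815)
h = r sin θ − e = 16.544815 − 10 = 6.544815
x = r cos θ + √(L² − h²) = 15.977143 + 111.808611 = 127.785753

127.7858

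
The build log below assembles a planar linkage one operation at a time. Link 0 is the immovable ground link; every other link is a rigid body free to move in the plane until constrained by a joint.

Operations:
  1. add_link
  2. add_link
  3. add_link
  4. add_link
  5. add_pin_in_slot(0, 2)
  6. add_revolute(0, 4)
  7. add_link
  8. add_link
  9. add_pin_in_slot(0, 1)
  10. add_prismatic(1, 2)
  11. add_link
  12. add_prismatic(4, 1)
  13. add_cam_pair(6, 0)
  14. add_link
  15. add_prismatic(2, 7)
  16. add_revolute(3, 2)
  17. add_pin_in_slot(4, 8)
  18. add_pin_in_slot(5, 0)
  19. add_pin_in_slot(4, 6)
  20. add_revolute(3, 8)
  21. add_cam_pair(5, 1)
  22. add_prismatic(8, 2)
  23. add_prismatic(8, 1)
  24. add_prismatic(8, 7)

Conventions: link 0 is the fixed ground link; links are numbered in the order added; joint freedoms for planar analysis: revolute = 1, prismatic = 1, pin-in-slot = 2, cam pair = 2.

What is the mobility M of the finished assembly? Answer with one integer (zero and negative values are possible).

link 0 = ground. State L|J1|J2 = 1|0|0
+link1  2|0|0
+link2  3|0|0
+link3  4|0|0
+link4  5|0|0
PS(0,2) f=2→J2  5|0|1
R(0,4) f=1→J1  5|1|1
+link5  6|1|1
+link6  7|1|1
PS(0,1) f=2→J2  7|1|2
P(1,2) f=1→J1  7|2|2
+link7  8|2|2
P(4,1) f=1→J1  8|3|2
C(6,0) f=2→J2  8|3|3
+link8  9|3|3
P(2,7) f=1→J1  9|4|3
R(3,2) f=1→J1  9|5|3
PS(4,8) f=2→J2  9|5|4
PS(5,0) f=2→J2  9|5|5
PS(4,6) f=2→J2  9|5|6
R(3,8) f=1→J1  9|6|6
C(5,1) f=2→J2  9|6|7
P(8,2) f=1→J1  9|7|7
P(8,1) f=1→J1  9|8|7
P(8,7) f=1→J1  9|9|7
M = 3(9−1)−2·9−7 = 24−18−7 = -1

M = -1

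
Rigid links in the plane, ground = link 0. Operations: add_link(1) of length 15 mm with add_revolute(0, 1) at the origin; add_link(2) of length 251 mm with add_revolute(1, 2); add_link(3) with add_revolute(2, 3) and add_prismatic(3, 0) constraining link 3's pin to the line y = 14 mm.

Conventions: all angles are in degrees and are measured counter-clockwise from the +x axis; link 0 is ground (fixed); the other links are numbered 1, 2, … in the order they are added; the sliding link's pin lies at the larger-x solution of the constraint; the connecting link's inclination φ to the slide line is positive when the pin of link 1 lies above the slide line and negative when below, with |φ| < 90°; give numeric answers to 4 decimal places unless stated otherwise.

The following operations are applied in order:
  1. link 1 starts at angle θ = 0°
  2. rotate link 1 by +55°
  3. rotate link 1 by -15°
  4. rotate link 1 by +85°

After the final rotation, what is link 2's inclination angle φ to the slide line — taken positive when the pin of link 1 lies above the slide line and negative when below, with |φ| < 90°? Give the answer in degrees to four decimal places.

geometry: r = 15 mm, L = 251 mm, e = 14 mm; θ starts at 0°
rotate link 1 by +55°: θ ← 0° +55° = 55°
rotate link 1 by -15°: θ ← 55° -15° = 40°
rotate link 1 by +85°: θ ← 40° +85° = 125°
h = r sin θ − e = 12.287281 − 14 = -1.712719
sin φ = h / L = -1.712719 / 251 = -0.00682358
φ = arcsin(-0.00682358) = -0.390966°

-0.3910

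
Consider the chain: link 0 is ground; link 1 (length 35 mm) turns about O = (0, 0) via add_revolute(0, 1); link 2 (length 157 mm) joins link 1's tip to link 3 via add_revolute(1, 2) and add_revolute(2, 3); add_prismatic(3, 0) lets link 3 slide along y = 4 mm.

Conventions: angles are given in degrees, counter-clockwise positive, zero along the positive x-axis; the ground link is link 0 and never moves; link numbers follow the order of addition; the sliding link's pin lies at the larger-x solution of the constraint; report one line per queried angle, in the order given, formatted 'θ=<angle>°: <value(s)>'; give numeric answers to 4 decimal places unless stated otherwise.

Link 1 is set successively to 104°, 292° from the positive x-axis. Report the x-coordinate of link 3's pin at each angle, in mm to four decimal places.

geometry: r = 35 mm, L = 157 mm, e = 4 mm
θ=104°: crank pin P = (r cos θ, r sin θ) = (-8.467266, 33.960350)
θ=104°: h = r sin θ − e = 33.960350 − 4 = 29.960350
θ=104°: x = r cos θ + √(L² − h²) = -8.467266 + 154.114819 = 145.647553
θ=292°: crank pin P = (r cos θ, r sin θ) = (13.111231, -32.451435)
θ=292°: h = r sin θ − e = -32.451435 − 4 = -36.451435
θ=292°: x = r cos θ + √(L² − h²) = 13.111231 + 152.709832 = 165.821063

θ=104°: 145.6476
θ=292°: 165.8211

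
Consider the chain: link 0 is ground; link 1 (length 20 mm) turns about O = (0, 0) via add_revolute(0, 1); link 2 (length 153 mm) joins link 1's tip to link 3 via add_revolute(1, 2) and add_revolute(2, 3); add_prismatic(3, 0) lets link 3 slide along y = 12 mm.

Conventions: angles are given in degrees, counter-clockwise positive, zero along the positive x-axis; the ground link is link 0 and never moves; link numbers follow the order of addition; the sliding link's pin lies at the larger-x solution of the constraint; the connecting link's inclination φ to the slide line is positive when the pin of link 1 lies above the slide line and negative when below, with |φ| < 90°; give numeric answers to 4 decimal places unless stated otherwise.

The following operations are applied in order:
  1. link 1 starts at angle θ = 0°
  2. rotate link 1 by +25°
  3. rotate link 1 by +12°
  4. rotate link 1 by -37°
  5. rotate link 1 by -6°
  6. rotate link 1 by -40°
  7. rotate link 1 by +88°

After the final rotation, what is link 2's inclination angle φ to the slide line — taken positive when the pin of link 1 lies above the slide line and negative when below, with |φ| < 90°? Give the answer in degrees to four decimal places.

geometry: r = 20 mm, L = 153 mm, e = 12 mm; θ starts at 0°
rotate link 1 by +25°: θ ← 0° +25° = 25°
rotate link 1 by +12°: θ ← 25° +12° = 37°
rotate link 1 by -37°: θ ← 37° -37° = 0°
rotate link 1 by -6°: θ ← 0° -6° = -6°
rotate link 1 by -40°: θ ← -6° -40° = -46°
rotate link 1 by +88°: θ ← -46° +88° = 42°
h = r sin θ − e = 13.382612 − 12 = 1.382612
sin φ = h / L = 1.382612 / 153 = 0.00903668
φ = arcsin(0.00903668) = 0.517771°

0.5178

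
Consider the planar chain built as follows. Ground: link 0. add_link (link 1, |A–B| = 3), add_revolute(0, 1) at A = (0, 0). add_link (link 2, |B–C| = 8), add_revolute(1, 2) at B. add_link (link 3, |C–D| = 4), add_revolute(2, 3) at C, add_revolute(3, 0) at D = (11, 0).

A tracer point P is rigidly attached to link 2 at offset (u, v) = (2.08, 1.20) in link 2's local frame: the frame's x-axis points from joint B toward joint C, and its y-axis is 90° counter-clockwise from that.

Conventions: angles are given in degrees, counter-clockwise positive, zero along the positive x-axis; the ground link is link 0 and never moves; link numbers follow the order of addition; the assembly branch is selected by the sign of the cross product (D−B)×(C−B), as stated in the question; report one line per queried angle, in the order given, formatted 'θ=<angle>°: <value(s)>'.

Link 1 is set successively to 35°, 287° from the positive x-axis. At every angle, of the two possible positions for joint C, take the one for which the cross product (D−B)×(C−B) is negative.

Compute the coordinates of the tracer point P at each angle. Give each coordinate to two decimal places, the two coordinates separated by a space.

A=(0,0), D=(11.00,0)
θ=35°: B = A + 3.00·(cos35°, sin35°) = (2.4575, 1.7207)
θ=35°: |BD| = 8.7141
θ=35°: circle(B,8.00) ∩ circle(D,4.00): a=7.1112, h=3.6648
θ=35°:   candidates: C₊=(10.1523,3.9091) cross=31.935; C₋=(8.7050,-3.2761) cross=-31.935
θ=35°:   branch - wants cross < 0 → take C=(8.7050,-3.2761) (cross=-31.935)
θ=35°: ex = (C−B)/|BC| = (0.7809,-0.6246); ey = (0.6246,0.7809)
θ=35°: P = B + 2.08·ex + 1.20·ey = (4.8313,1.3587)
θ=287°: B = A + 3.00·(cos287°, sin287°) = (0.8771, -2.8689)
θ=287°: |BD| = 10.5216
θ=287°: circle(B,8.00) ∩ circle(D,4.00): a=7.5418, h=2.6685
θ=287°:   candidates: C₊=(7.4055,1.7549) cross=28.077; C₋=(8.8608,-3.3799) cross=-28.077
θ=287°:   branch - wants cross < 0 → take C=(8.8608,-3.3799) (cross=-28.077)
θ=287°: ex = (C−B)/|BC| = (0.9980,-0.0639); ey = (0.0639,0.9980)
θ=287°: P = B + 2.08·ex + 1.20·ey = (3.0295,-1.8042)

θ=35°: 4.83 1.36
θ=287°: 3.03 -1.80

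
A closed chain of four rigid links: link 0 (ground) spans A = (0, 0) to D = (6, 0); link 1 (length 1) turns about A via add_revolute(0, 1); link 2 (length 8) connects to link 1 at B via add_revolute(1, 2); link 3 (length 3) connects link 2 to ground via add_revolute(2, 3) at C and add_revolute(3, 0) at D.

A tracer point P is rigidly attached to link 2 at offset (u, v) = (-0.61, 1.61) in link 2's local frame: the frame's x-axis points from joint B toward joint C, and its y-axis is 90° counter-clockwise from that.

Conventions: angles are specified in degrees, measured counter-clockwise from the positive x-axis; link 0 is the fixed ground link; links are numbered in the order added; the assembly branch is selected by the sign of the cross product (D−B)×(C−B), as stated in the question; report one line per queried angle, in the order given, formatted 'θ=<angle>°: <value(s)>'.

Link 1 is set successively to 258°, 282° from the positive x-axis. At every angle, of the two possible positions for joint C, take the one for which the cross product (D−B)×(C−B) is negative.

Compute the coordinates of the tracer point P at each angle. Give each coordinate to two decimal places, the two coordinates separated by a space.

A=(0,0), D=(6.00,0)
θ=258°: B = A + 1.00·(cos258°, sin258°) = (-0.2079, -0.9781)
θ=258°: |BD| = 6.2845
θ=258°: circle(B,8.00) ∩ circle(D,3.00): a=7.5181, h=2.7346
θ=258°:   candidates: C₊=(6.7929,2.8933) cross=17.186; C₋=(7.6442,-2.5093) cross=-17.186
θ=258°:   branch - wants cross < 0 → take C=(7.6442,-2.5093) (cross=-17.186)
θ=258°: ex = (C−B)/|BC| = (0.9815,-0.1914); ey = (0.1914,0.9815)
θ=258°: P = B + -0.61·ex + 1.61·ey = (-0.4985,0.7188)
θ=282°: B = A + 1.00·(cos282°, sin282°) = (0.2079, -0.9781)
θ=282°: |BD| = 5.8741
θ=282°: circle(B,8.00) ∩ circle(D,3.00): a=7.6186, h=2.4406
θ=282°:   candidates: C₊=(7.3138,2.6970) cross=14.336; C₋=(8.1266,-2.1161) cross=-14.336
θ=282°:   branch - wants cross < 0 → take C=(8.1266,-2.1161) (cross=-14.336)
θ=282°: ex = (C−B)/|BC| = (0.9898,-0.1422); ey = (0.1422,0.9898)
θ=282°: P = B + -0.61·ex + 1.61·ey = (-0.1669,0.7022)

θ=258°: -0.50 0.72
θ=282°: -0.17 0.70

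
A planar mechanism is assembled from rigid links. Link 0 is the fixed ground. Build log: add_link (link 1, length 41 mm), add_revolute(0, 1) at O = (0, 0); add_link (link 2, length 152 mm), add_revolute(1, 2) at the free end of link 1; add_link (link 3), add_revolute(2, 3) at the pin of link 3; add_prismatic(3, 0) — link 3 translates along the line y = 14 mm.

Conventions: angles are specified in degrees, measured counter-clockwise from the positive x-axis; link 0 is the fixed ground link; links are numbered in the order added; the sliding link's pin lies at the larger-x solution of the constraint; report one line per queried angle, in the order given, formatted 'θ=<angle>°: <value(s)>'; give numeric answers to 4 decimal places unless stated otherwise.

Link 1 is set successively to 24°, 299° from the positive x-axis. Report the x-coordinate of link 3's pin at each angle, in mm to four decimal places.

geometry: r = 41 mm, L = 152 mm, e = 14 mm
θ=24°: crank pin P = (r cos θ, r sin θ) = (37.455364, 16.676202)
θ=24°: h = r sin θ − e = 16.676202 − 14 = 2.676202
θ=24°: x = r cos θ + √(L² − h²) = 37.455364 + 151.976439 = 189.431803
θ=299°: crank pin P = (r cos θ, r sin θ) = (19.877194, -35.859408)
θ=299°: h = r sin θ − e = -35.859408 − 14 = -49.859408
θ=299°: x = r cos θ + √(L² − h²) = 19.877194 + 143.589831 = 163.467025

θ=24°: 189.4318
θ=299°: 163.4670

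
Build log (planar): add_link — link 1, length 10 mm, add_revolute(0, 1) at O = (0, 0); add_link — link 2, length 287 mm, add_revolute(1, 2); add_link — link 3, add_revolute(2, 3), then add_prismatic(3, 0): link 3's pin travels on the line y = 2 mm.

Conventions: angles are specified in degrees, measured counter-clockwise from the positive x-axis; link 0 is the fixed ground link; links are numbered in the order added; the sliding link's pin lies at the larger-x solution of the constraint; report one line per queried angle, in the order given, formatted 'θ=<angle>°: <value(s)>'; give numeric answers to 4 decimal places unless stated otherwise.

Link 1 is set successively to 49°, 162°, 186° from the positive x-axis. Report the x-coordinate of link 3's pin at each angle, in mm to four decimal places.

geometry: r = 10 mm, L = 287 mm, e = 2 mm
θ=49°: crank pin P = (r cos θ, r sin θ) = (6.560590, 7.547096)
θ=49°: h = r sin θ − e = 7.547096 − 2 = 5.547096
θ=49°: x = r cos θ + √(L² − h²) = 6.560590 + 286.946388 = 293.506979
θ=162°: crank pin P = (r cos θ, r sin θ) = (-9.510565, 3.090170)
θ=162°: h = r sin θ − e = 3.090170 − 2 = 1.090170
θ=162°: x = r cos θ + √(L² − h²) = -9.510565 + 286.997929 = 277.487364
θ=186°: crank pin P = (r cos θ, r sin θ) = (-9.945219, -1.045285)
θ=186°: h = r sin θ − e = -1.045285 − 2 = -3.045285
θ=186°: x = r cos θ + √(L² − h²) = -9.945219 + 286.983843 = 277.038624

θ=49°: 293.5070
θ=162°: 277.4874
θ=186°: 277.0386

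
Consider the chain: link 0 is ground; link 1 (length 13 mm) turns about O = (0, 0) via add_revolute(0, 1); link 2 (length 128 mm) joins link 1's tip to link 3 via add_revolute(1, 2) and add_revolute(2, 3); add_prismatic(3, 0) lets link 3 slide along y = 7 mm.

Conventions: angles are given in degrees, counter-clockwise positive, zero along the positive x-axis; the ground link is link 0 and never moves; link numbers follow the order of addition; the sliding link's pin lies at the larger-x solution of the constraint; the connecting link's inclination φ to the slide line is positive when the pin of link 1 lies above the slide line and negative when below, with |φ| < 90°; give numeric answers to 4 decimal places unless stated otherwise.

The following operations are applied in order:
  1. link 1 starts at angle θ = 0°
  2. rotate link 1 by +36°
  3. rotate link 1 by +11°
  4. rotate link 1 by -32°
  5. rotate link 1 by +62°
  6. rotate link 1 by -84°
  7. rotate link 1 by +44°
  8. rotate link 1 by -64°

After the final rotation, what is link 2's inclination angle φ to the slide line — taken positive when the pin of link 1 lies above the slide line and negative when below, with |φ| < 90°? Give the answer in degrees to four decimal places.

geometry: r = 13 mm, L = 128 mm, e = 7 mm; θ starts at 0°
rotate link 1 by +36°: θ ← 0° +36° = 36°
rotate link 1 by +11°: θ ← 36° +11° = 47°
rotate link 1 by -32°: θ ← 47° -32° = 15°
rotate link 1 by +62°: θ ← 15° +62° = 77°
rotate link 1 by -84°: θ ← 77° -84° = -7°
rotate link 1 by +44°: θ ← -7° +44° = 37°
rotate link 1 by -64°: θ ← 37° -64° = -27°
h = r sin θ − e = -5.901876 − 7 = -12.901876
sin φ = h / L = -12.901876 / 128 = -0.10079591
φ = arcsin(-0.10079591) = -5.785004°

-5.7850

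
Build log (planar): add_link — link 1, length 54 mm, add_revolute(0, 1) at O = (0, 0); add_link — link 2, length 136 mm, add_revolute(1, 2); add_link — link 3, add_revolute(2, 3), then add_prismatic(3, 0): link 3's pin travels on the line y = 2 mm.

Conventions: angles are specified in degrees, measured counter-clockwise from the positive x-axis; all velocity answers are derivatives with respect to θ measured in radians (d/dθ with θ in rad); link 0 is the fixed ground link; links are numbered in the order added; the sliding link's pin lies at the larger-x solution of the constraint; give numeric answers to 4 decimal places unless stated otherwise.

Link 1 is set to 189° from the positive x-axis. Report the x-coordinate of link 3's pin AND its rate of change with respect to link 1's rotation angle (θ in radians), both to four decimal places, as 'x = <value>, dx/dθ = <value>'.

geometry: r = 54 mm, L = 136 mm, e = 2 mm
crank pin P = (r cos θ, r sin θ) = (-53.335170, -8.447461)
h = r sin θ − e = -8.447461 − 2 = -10.447461
x = r cos θ + √(L² − h²) = -53.335170 + 135.598122 = 82.262951
dx/dθ = −r sin θ − h·r cos θ/√(L² − h²) (θ in radians; h = -10.447461) = 4.338133

x = 82.2630, dx/dθ = 4.3381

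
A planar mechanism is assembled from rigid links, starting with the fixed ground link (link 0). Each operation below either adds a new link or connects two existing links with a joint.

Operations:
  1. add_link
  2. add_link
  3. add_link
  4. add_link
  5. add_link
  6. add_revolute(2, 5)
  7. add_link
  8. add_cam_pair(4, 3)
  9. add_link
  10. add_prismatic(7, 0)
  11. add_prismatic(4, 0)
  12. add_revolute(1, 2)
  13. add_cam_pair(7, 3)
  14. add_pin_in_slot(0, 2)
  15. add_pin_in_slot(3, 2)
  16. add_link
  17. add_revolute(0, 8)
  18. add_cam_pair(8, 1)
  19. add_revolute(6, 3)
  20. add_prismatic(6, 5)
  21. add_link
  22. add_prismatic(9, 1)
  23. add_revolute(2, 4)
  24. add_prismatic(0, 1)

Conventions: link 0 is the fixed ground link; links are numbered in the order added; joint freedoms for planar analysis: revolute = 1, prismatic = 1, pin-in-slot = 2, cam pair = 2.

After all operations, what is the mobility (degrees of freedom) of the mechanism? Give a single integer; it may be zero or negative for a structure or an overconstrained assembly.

(L,J1,J2)=(1,0,0); link0 fixed
link1: (2,0,0)
link2: (3,0,0)
link3: (4,0,0)
link4: (5,0,0)
link5: (6,0,0)
R 2-5 [J1]: (6,1,0)
link6: (7,1,0)
C 4-3 [J2]: (7,1,1)
link7: (8,1,1)
P 7-0 [J1]: (8,2,1)
P 4-0 [J1]: (8,3,1)
R 1-2 [J1]: (8,4,1)
C 7-3 [J2]: (8,4,2)
PS 0-2 [J2]: (8,4,3)
PS 3-2 [J2]: (8,4,4)
link8: (9,4,4)
R 0-8 [J1]: (9,5,4)
C 8-1 [J2]: (9,5,5)
R 6-3 [J1]: (9,6,5)
P 6-5 [J1]: (9,7,5)
link9: (10,7,5)
P 9-1 [J1]: (10,8,5)
R 2-4 [J1]: (10,9,5)
P 0-1 [J1]: (10,10,5)
Grübler: 3·9 − 2·10 − 5 = 2

M = 2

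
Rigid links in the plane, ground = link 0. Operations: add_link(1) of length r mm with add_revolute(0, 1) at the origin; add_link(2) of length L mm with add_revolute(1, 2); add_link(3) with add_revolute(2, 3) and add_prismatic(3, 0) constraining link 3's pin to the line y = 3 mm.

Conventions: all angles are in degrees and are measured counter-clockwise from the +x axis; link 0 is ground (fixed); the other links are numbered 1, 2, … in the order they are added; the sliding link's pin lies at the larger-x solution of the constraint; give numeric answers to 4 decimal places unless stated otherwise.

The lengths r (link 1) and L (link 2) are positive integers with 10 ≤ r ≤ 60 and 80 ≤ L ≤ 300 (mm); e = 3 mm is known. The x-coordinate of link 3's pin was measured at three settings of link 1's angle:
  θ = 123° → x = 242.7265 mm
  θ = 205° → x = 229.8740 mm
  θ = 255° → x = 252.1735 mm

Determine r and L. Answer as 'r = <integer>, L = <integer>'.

constraint per measurement: (x − r cos θ)² + (r sin θ − e)² = L²
subtracting the θ₁ and θ₂ equations cancels the r² and L² terms:
r = (x₁² − x₂²) / (2[(x₁cos θ₁ + e sin θ₁) − (x₂cos θ₂ + e sin θ₂)]) = 38.0001 → r = 38
L² = (x₁ − r cos θ₁)² + (r sin θ₁ − e)² = 70225.0097 → L = 265.0000 → L = 265
check at θ₃=255°: x = 252.1735 (printed 252.1735) ✓

r = 38, L = 265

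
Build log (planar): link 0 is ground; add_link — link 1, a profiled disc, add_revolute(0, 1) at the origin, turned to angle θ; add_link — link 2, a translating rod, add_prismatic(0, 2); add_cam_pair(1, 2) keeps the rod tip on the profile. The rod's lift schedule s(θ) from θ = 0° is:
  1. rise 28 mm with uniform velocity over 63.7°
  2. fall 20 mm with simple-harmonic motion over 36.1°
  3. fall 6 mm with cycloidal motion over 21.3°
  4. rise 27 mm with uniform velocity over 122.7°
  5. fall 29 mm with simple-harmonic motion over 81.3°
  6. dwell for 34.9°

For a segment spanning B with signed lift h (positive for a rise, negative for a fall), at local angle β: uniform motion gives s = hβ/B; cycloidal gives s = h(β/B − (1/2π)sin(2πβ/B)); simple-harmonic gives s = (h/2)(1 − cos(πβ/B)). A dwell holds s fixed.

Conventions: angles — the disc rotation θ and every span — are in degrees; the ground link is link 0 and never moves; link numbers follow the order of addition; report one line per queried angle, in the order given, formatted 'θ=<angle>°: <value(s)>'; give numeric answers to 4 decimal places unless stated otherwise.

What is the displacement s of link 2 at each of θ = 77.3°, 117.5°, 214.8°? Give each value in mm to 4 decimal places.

seg 1 [0°–63.7°] uniform, h=28: full span → s += 28 → s = 28.0000
seg 2 [63.7°–99.8°] simple-harmonic, h=-20: θ=77.3° here. β=13.6, B=36.1. -20/2·(1 − cos(π·0.3767)) = -6.2235 → s = 21.7765
seg 2 [63.7°–99.8°] simple-harmonic, h=-20: full span → s += -20 → s = 8.0000
seg 3 [99.8°–121.1°] cycloidal, h=-6: θ=117.5° here. β=17.7, B=21.3. -6·(0.8310 − sin(2π·0.8310)/(2π)) = -5.8199 → s = 2.1801
seg 3 [99.8°–121.1°] cycloidal, h=-6: full span → s += -6 → s = 2.0000
seg 4 [121.1°–243.8°] uniform, h=27: θ=214.8° here. β=93.7, B=122.7. 27·93.7/122.7 = 20.6186 → s = 22.6186

θ=77.3°: 21.7765
θ=117.5°: 2.1801
θ=214.8°: 22.6186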